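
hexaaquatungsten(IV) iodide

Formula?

[W(H2O)6]I4

Ligands: 6 aqua (H2O, neutral). Ligand charge sum = 0.
With W in oxidation state +4, the complex ion is [W...]^4+.
Charge balance with iodide (-1) requires 1 complex ion per 4 iodide.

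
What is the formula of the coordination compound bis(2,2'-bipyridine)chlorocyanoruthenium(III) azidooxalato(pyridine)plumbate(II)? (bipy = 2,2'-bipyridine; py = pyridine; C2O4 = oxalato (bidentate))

[Ru(bipy)2Cl(CN)][Pb(C2O4)(N3)(py)]

Cation [Ru…]: ligand charges -2, Ru(III) ⇒ ion charge 1+.
Anion [Pb…]: ligand charges -3, Pb(II) ⇒ ion charge 1−.
One 1+ cation balances one 1− anion.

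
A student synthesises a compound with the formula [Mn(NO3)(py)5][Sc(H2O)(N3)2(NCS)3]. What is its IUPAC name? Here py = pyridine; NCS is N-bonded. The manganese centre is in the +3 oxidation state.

nitratopentakis(pyridine)manganese(III) aquadiazidotriisothiocyanatoscandate(III)

Mn is given as +3; the cation's ligand charges sum to -1, so the complex cation is 2+.
A 1:1 salt means the anion carries the equal and opposite charge, 2−.
Anion: ligand charges sum to -5; for the ion to be 2−, Sc = +3.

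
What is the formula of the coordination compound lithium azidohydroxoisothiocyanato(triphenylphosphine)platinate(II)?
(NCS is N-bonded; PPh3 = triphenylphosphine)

Ligands: 1 isothiocyanato (NCS, -1), 1 hydroxo (OH, -1), 1 azido (N3, -1), 1 triphenylphosphine (PPh3, neutral). Ligand charge sum = -3.
With Pt in oxidation state +2, the complex ion is [Pt...]^1−.
Charge balance with lithium (+1) requires 1 complex ion per 1 lithium.

Li[Pt(N3)(NCS)(OH)(PPh3)]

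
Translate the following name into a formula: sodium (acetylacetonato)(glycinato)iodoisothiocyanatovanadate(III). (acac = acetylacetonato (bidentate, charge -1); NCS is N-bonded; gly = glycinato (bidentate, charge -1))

Ligands: 1 iodo (I, -1), 1 acetylacetonato (acac, -1), 1 isothiocyanato (NCS, -1), 1 glycinato (gly, -1). Ligand charge sum = -4.
With V in oxidation state +3, the complex ion is [V...]^1−.
Charge balance with sodium (+1) requires 1 complex ion per 1 sodium.

Na[V(acac)(gly)I(NCS)]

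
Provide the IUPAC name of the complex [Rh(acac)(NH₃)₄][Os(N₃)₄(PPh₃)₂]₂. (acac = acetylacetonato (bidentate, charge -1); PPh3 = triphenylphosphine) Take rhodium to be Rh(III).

(acetylacetonato)tetraamminerhodium(III) tetraazidobis(triphenylphosphine)osmate(III)

Both ions are complex: the cation is named first with the plain metal name, the anion second with the -ate form; each ion's ligands are alphabetised independently.
Rh is given as +3; the cation's ligand charges sum to -1, so the complex cation is 2+.
With 2 anions per cation, each anion must be 2/2 = 1−.
Anion: ligand charges sum to -4; for the ion to be 1−, Os = +3.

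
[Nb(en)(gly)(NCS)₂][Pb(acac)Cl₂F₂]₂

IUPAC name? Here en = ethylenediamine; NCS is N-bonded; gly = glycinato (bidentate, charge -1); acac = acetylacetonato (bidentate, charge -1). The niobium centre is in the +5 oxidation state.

Both ions are complex: the cation is named first with the plain metal name, the anion second with the -ate form; each ion's ligands are alphabetised independently.
Nb is given as +5; the cation's ligand charges sum to -3, so the complex cation is 2+.
With 2 anions per cation, each anion must be 2/2 = 1−.
Anion: ligand charges sum to -5; for the ion to be 1−, Pb = +4.

(ethylenediamine)(glycinato)diisothiocyanatoniobium(V) (acetylacetonato)dichlorodifluoroplumbate(IV)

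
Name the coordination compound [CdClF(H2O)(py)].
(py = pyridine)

aquachlorofluoro(pyridine)cadmium(II)

There is no counter-ion, so the complex is neutral overall.
Ligand charges: 1×chloro (-1 each), 1×pyridine (neutral), 1×aqua (neutral), 1×fluoro (-1 each); total -2. So Cd + (-2) = 0, giving Cd = +2.
Ligands are named alphabetically: aqua before chloro before fluoro before pyridine.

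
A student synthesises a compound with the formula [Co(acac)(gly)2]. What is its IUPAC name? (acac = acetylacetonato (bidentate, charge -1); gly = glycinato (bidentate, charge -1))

(acetylacetonato)bis(glycinato)cobalt(III)

There is no counter-ion, so the complex is neutral overall.
Ligand charges: 1×acetylacetonato (-1 each), 2×glycinato (-1 each); total -3. So Co + (-3) = 0, giving Co = +3.
Ligands are named alphabetically: acetylacetonato before glycinato.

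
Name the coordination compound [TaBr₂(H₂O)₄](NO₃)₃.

tetraaquadibromotantalum(V) nitrate

The 3 nitrate counter-ions carry a total charge of -3, so each complex ion is 3+.
Ligand charges: 4×aqua (neutral), 2×bromo (-1 each); total -2. So Ta + (-2) = 3+, giving Ta = +5.
Ligands are named alphabetically: aqua before bromo.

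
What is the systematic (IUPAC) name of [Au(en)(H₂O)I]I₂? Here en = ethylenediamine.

aqua(ethylenediamine)iodogold(III) iodide

The 2 iodide counter-ions carry a total charge of -2, so each complex ion is 2+.
Ligand charges: 1×iodo (-1 each), 1×aqua (neutral), 1×ethylenediamine (neutral); total -1. So Au + (-1) = 2+, giving Au = +3.
Ligands are named alphabetically: aqua before ethylenediamine before iodo.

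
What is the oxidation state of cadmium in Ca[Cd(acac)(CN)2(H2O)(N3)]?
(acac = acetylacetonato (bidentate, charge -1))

+2

1 calcium outside the brackets (+2 each) → the complex ion is 2−.
Ligand charges: 1×acac = -1; 1×N3 = -1; 1×H2O neutral; 2×CN = -2; sum -4.
Cd + (-4) = 2− ⇒ Cd is +2.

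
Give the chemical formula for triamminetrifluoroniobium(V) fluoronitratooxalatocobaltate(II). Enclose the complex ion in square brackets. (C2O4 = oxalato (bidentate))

[NbF3(NH3)3][Co(C2O4)F(NO3)]

Cation [Nb…]: ligand charges -3, Nb(V) ⇒ ion charge 2+.
Anion [Co…]: ligand charges -4, Co(II) ⇒ ion charge 2−.
One 2+ cation balances one 2− anion.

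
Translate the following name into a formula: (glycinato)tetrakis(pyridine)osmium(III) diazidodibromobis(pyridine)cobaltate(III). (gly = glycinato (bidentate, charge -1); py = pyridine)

[Os(gly)(py)4][CoBr2(N3)2(py)2]2

Cation [Os…]: ligand charges -1, Os(III) ⇒ ion charge 2+.
Anion [Co…]: ligand charges -4, Co(III) ⇒ ion charge 1−.
One 2+ cation requires 2 of the 1− anion.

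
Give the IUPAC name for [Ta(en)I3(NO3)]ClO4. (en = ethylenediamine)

(ethylenediamine)triiodonitratotantalum(V) perchlorate

The 1 perchlorate counter-ion carries a total charge of -1, so each complex ion is 1+.
Ligand charges: 1×nitrato (-1 each), 1×ethylenediamine (neutral), 3×iodo (-1 each); total -4. So Ta + (-4) = 1+, giving Ta = +5.
Ligands are named alphabetically: ethylenediamine before iodo before nitrato.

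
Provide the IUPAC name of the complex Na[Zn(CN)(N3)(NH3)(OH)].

sodium ammineazidocyanohydroxozincate(II)

The 1 sodium counter-ion carries a total charge of +1, so each complex ion is 1−.
Ligand charges: 1×cyano (-1 each), 1×azido (-1 each), 1×hydroxo (-1 each), 1×ammine (neutral); total -3. So Zn + (-3) = 1−, giving Zn = +2.
Ligands are named alphabetically: ammine before azido before cyano before hydroxo.
The complex ion is anionic, so zinc takes the -ate form zincate(II).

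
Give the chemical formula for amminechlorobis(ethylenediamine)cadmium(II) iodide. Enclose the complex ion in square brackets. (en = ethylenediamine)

Ligands: 2 ethylenediamine (en, neutral), 1 chloro (Cl, -1), 1 ammine (NH3, neutral). Ligand charge sum = -1.
Charge balance with iodide (-1) requires 1 complex ion per 1 iodide.

[CdCl(en)2(NH3)]I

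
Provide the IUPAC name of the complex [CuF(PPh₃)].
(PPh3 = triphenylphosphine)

fluoro(triphenylphosphine)copper(I)

There is no counter-ion, so the complex is neutral overall.
Ligand charges: 1×fluoro (-1 each), 1×triphenylphosphine (neutral); total -1. So Cu + (-1) = 0, giving Cu = +1.
Ligands are named alphabetically: fluoro before triphenylphosphine.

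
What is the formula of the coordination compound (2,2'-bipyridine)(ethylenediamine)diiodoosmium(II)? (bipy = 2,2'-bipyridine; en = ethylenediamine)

[Os(bipy)(en)I2]

Ligands: 1 2,2'-bipyridine (bipy, neutral), 2 iodo (I, -1), 1 ethylenediamine (en, neutral). Ligand charge sum = -2.
With Os in oxidation state +2, the complex ion is [Os...].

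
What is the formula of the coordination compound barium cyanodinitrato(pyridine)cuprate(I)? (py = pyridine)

Ligands: 1 pyridine (py, neutral), 1 cyano (CN, -1), 2 nitrato (NO3, -1). Ligand charge sum = -3.
Charge balance with barium (+2) requires 1 complex ion per 1 barium.

Ba[Cu(CN)(NO3)2(py)]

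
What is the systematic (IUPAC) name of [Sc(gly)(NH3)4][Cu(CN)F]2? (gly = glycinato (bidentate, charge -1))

Both ions are complex: the cation is named first with the plain metal name, the anion second with the -ate form; each ion's ligands are alphabetised independently.
Scandium is always +3 in its complexes; the cation's ligand charges sum to -1, so the complex cation is 2+.
With 2 anions per cation, each anion must be 2/2 = 1−.
Anion: ligand charges sum to -2; for the ion to be 1−, Cu = +1.

tetraammine(glycinato)scandium(III) cyanofluorocuprate(I)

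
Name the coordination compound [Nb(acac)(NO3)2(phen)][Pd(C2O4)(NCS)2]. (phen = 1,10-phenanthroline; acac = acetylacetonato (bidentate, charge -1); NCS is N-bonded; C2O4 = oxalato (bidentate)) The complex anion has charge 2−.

(acetylacetonato)dinitrato(1,10-phenanthroline)niobium(V) diisothiocyanatooxalatopalladate(II)

Both ions are complex: the cation is named first with the plain metal name, the anion second with the -ate form; each ion's ligands are alphabetised independently.
The complex anion is given as 2−; its ligand charges sum to -4, so Pd = +2.
A 1:1 salt means the cation carries the equal and opposite charge, 2+.
Cation: ligand charges sum to -3; for the ion to be 2+, Nb = +5.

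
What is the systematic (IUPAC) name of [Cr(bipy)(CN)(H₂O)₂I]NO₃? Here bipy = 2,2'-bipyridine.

diaqua(2,2'-bipyridine)cyanoiodochromium(III) nitrate

The 1 nitrate counter-ion carries a total charge of -1, so each complex ion is 1+.
Ligand charges: 1×iodo (-1 each), 1×2,2'-bipyridine (neutral), 2×aqua (neutral), 1×cyano (-1 each); total -2. So Cr + (-2) = 1+, giving Cr = +3.
Ligands are named alphabetically: aqua before bipyridine before cyano before iodo.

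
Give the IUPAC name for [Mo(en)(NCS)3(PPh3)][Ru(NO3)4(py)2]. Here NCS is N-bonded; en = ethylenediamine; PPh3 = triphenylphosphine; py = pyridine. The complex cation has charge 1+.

(ethylenediamine)triisothiocyanato(triphenylphosphine)molybdenum(IV) tetranitratobis(pyridine)ruthenate(III)

Both ions are complex: the cation is named first with the plain metal name, the anion second with the -ate form; each ion's ligands are alphabetised independently.
The complex cation is given as 1+; its ligand charges sum to -3, so Mo = +4.
A 1:1 salt means the anion carries the equal and opposite charge, 1−.
Anion: ligand charges sum to -4; for the ion to be 1−, Ru = +3.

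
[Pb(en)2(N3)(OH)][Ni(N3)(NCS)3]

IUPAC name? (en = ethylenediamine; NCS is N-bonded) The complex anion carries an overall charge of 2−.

Both ions are complex: the cation is named first with the plain metal name, the anion second with the -ate form; each ion's ligands are alphabetised independently.
The complex anion is given as 2−; its ligand charges sum to -4, so Ni = +2.
A 1:1 salt means the cation carries the equal and opposite charge, 2+.
Cation: ligand charges sum to -2; for the ion to be 2+, Pb = +4.

azidobis(ethylenediamine)hydroxolead(IV) azidotriisothiocyanatonickelate(II)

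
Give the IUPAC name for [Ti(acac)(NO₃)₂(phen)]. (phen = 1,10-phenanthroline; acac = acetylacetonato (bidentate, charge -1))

(acetylacetonato)dinitrato(1,10-phenanthroline)titanium(III)

There is no counter-ion, so the complex is neutral overall.
Ligand charges: 1×1,10-phenanthroline (neutral), 1×acetylacetonato (-1 each), 2×nitrato (-1 each); total -3. So Ti + (-3) = 0, giving Ti = +3.
Ligands are named alphabetically: acetylacetonato before nitrato before phenanthroline.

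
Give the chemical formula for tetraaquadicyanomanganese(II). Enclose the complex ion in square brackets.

Ligands: 4 aqua (H2O, neutral), 2 cyano (CN, -1). Ligand charge sum = -2.
With Mn in oxidation state +2, the complex ion is [Mn...].

[Mn(CN)2(H2O)4]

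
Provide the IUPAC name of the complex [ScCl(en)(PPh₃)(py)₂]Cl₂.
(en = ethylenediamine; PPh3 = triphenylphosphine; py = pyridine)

The 2 chloride counter-ions carry a total charge of -2, so each complex ion is 2+.
Ligand charges: 1×ethylenediamine (neutral), 1×chloro (-1 each), 1×triphenylphosphine (neutral), 2×pyridine (neutral); total -1. So Sc + (-1) = 2+, giving Sc = +3.
Ligands are named alphabetically: chloro before ethylenediamine before pyridine before triphenylphosphine.

chloro(ethylenediamine)bis(pyridine)(triphenylphosphine)scandium(III) chloride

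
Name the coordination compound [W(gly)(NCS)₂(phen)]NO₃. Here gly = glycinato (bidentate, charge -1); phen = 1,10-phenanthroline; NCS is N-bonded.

(glycinato)diisothiocyanato(1,10-phenanthroline)tungsten(IV) nitrate

The 1 nitrate counter-ion carries a total charge of -1, so each complex ion is 1+.
Ligand charges: 1×glycinato (-1 each), 1×1,10-phenanthroline (neutral), 2×isothiocyanato (-1 each); total -3. So W + (-3) = 1+, giving W = +4.
Ligands are named alphabetically: glycinato before isothiocyanato before phenanthroline.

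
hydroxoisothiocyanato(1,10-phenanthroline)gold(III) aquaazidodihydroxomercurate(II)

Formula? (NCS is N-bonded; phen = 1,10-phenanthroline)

[Au(NCS)(OH)(phen)][Hg(H2O)(N3)(OH)2]

Cation [Au…]: ligand charges -2, Au(III) ⇒ ion charge 1+.
Anion [Hg…]: ligand charges -3, Hg(II) ⇒ ion charge 1−.
One 1+ cation balances one 1− anion.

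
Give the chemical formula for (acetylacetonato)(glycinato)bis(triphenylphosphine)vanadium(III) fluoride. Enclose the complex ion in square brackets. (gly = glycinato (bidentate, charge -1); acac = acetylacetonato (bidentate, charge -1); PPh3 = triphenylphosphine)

Ligands: 1 glycinato (gly, -1), 1 acetylacetonato (acac, -1), 2 triphenylphosphine (PPh3, neutral). Ligand charge sum = -2.
With V in oxidation state +3, the complex ion is [V...]^1+.
Charge balance with fluoride (-1) requires 1 complex ion per 1 fluoride.

[V(acac)(gly)(PPh3)2]F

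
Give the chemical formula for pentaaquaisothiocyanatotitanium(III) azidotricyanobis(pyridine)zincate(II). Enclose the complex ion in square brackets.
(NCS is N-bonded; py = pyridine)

[Ti(H2O)5(NCS)][Zn(CN)3(N3)(py)2]

Cation [Ti…]: ligand charges -1, Ti(III) ⇒ ion charge 2+.
Anion [Zn…]: ligand charges -4, Zn(II) ⇒ ion charge 2−.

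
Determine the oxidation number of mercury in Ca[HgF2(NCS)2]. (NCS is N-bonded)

1 calcium outside the brackets (+2 each) → the complex ion is 2−.
Ligand charges: 2×NCS = -2; 2×F = -2; sum -4.
Hg + (-4) = 2− ⇒ Hg is +2.

+2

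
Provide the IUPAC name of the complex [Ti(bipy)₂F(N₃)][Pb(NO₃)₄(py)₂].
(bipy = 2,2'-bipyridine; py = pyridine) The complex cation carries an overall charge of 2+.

azidobis(2,2'-bipyridine)fluorotitanium(IV) tetranitratobis(pyridine)plumbate(II)

Both ions are complex: the cation is named first with the plain metal name, the anion second with the -ate form; each ion's ligands are alphabetised independently.
The complex cation is given as 2+; its ligand charges sum to -2, so Ti = +4.
A 1:1 salt means the anion carries the equal and opposite charge, 2−.
Anion: ligand charges sum to -4; for the ion to be 2−, Pb = +2.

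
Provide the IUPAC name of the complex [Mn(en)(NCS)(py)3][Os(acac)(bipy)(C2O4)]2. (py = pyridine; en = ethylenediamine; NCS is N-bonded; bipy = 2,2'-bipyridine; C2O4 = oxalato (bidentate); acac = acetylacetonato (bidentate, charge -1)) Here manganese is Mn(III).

(ethylenediamine)isothiocyanatotris(pyridine)manganese(III) (acetylacetonato)(2,2'-bipyridine)oxalatoosmate(II)

Both ions are complex: the cation is named first with the plain metal name, the anion second with the -ate form; each ion's ligands are alphabetised independently.
Mn is given as +3; the cation's ligand charges sum to -1, so the complex cation is 2+.
With 2 anions per cation, each anion must be 2/2 = 1−.
Anion: ligand charges sum to -3; for the ion to be 1−, Os = +2.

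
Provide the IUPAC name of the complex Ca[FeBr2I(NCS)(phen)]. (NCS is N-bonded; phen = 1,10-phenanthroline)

The 1 calcium counter-ion carries a total charge of +2, so each complex ion is 2−.
Ligand charges: 1×isothiocyanato (-1 each), 1×iodo (-1 each), 2×bromo (-1 each), 1×1,10-phenanthroline (neutral); total -4. So Fe + (-4) = 2−, giving Fe = +2.
The complex ion is anionic, so iron takes the -ate form ferrate(II).

calcium dibromoiodoisothiocyanato(1,10-phenanthroline)ferrate(II)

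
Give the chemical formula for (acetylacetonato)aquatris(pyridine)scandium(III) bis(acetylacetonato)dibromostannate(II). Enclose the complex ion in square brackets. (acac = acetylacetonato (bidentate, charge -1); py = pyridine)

Cation [Sc…]: ligand charges -1, Sc(III) ⇒ ion charge 2+.
Anion [Sn…]: ligand charges -4, Sn(II) ⇒ ion charge 2−.
One 2+ cation balances one 2− anion.

[Sc(acac)(H2O)(py)3][Sn(acac)2Br2]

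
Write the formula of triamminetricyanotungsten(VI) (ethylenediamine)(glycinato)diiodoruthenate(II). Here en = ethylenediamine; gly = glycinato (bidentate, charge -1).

[W(CN)3(NH3)3][Ru(en)(gly)I2]3

Cation [W…]: ligand charges -3, W(VI) ⇒ ion charge 3+.
Anion [Ru…]: ligand charges -3, Ru(II) ⇒ ion charge 1−.
One 3+ cation requires 3 of the 1− anion.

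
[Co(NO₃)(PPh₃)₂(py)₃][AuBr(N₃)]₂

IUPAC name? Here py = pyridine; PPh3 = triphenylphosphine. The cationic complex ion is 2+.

nitratotris(pyridine)bis(triphenylphosphine)cobalt(III) azidobromoaurate(I)

Both ions are complex: the cation is named first with the plain metal name, the anion second with the -ate form; each ion's ligands are alphabetised independently.
The complex cation is given as 2+; its ligand charges sum to -1, so Co = +3.
With 2 anions per cation, each anion must be 2/2 = 1−.
Anion: ligand charges sum to -2; for the ion to be 1−, Au = +1.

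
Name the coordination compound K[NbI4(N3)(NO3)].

potassium azidotetraiodonitratoniobate(V)

The 1 potassium counter-ion carries a total charge of +1, so each complex ion is 1−.
Ligand charges: 4×iodo (-1 each), 1×azido (-1 each), 1×nitrato (-1 each); total -6. So Nb + (-6) = 1−, giving Nb = +5.
Ligands are named alphabetically: azido before iodo before nitrato.
The complex ion is anionic, so niobium takes the -ate form niobate(V).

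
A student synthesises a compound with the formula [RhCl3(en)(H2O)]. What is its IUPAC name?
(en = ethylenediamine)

There is no counter-ion, so the complex is neutral overall.
Ligand charges: 3×chloro (-1 each), 1×aqua (neutral), 1×ethylenediamine (neutral); total -3. So Rh + (-3) = 0, giving Rh = +3.
Ligands are named alphabetically: aqua before chloro before ethylenediamine.

aquatrichloro(ethylenediamine)rhodium(III)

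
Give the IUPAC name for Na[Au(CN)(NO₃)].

The 1 sodium counter-ion carries a total charge of +1, so each complex ion is 1−.
Ligand charges: 1×cyano (-1 each), 1×nitrato (-1 each); total -2. So Au + (-2) = 1−, giving Au = +1.
Ligands are named alphabetically: cyano before nitrato.
The complex ion is anionic, so gold takes the -ate form aurate(I).

sodium cyanonitratoaurate(I)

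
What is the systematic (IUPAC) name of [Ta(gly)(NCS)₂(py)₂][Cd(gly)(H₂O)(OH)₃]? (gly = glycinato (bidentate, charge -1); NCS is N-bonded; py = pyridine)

Both ions are complex: the cation is named first with the plain metal name, the anion second with the -ate form; each ion's ligands are alphabetised independently.
Cadmium is always +2 in its complexes; the anion's ligand charges sum to -4, so the complex anion is 2−.
A 1:1 salt means the cation carries the equal and opposite charge, 2+.
Cation: ligand charges sum to -3; for the ion to be 2+, Ta = +5.

(glycinato)diisothiocyanatobis(pyridine)tantalum(V) aqua(glycinato)trihydroxocadmate(II)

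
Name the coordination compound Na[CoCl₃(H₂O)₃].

The 1 sodium counter-ion carries a total charge of +1, so each complex ion is 1−.
Ligand charges: 3×aqua (neutral), 3×chloro (-1 each); total -3. So Co + (-3) = 1−, giving Co = +2.
Ligands are named alphabetically: aqua before chloro.
The complex ion is anionic, so cobalt takes the -ate form cobaltate(II).

sodium triaquatrichlorocobaltate(II)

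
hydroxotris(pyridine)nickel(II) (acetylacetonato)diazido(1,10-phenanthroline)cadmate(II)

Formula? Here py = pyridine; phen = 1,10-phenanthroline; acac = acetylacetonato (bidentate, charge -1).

[Ni(OH)(py)3][Cd(acac)(N3)2(phen)]

Cation [Ni…]: ligand charges -1, Ni(II) ⇒ ion charge 1+.
Anion [Cd…]: ligand charges -3, Cd(II) ⇒ ion charge 1−.
One 1+ cation balances one 1− anion.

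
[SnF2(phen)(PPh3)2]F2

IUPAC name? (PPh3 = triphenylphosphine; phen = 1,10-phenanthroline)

difluoro(1,10-phenanthroline)bis(triphenylphosphine)tin(IV) fluoride

The 2 fluoride counter-ions carry a total charge of -2, so each complex ion is 2+.
Ligand charges: 2×fluoro (-1 each), 2×triphenylphosphine (neutral), 1×1,10-phenanthroline (neutral); total -2. So Sn + (-2) = 2+, giving Sn = +4.
Ligands are named alphabetically: fluoro before phenanthroline before triphenylphosphine.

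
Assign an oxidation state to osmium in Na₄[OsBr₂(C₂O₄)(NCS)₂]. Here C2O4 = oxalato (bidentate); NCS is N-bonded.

4 sodium outside the brackets (+1 each) → the complex ion is 4−.
Ligand charges: 2×Br = -2; 1×C2O4 = -2; 2×NCS = -2; sum -6.
Os + (-6) = 4− ⇒ Os is +2.

+2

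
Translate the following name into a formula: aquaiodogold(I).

Ligands: 1 aqua (H2O, neutral), 1 iodo (I, -1). Ligand charge sum = -1.
With Au in oxidation state +1, the complex ion is [Au...].

[Au(H2O)I]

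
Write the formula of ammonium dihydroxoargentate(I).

NH4[Ag(OH)2]

Ligands: 2 hydroxo (OH, -1). Ligand charge sum = -2.
With Ag in oxidation state +1, the complex ion is [Ag...]^1−.
Charge balance with ammonium (+1) requires 1 complex ion per 1 ammonium.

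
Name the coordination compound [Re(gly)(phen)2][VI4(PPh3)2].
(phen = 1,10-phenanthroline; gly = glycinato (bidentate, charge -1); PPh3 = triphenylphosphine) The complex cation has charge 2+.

Both ions are complex: the cation is named first with the plain metal name, the anion second with the -ate form; each ion's ligands are alphabetised independently.
The complex cation is given as 2+; its ligand charges sum to -1, so Re = +3.
A 1:1 salt means the anion carries the equal and opposite charge, 2−.
Anion: ligand charges sum to -4; for the ion to be 2−, V = +2.

(glycinato)bis(1,10-phenanthroline)rhenium(III) tetraiodobis(triphenylphosphine)vanadate(II)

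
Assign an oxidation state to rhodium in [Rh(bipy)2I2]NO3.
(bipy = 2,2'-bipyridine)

1 nitrate outside the brackets (-1 each) → the complex ion is 1+.
Ligand charges: 2×bipy neutral; 2×I = -2; sum -2.
Rh + (-2) = 1+ ⇒ Rh is +3.

+3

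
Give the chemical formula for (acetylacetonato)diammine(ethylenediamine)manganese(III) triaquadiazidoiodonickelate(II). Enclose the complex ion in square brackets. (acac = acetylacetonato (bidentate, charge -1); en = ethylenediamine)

Cation [Mn…]: ligand charges -1, Mn(III) ⇒ ion charge 2+.
Anion [Ni…]: ligand charges -3, Ni(II) ⇒ ion charge 1−.
One 2+ cation requires 2 of the 1− anion.

[Mn(acac)(en)(NH3)2][Ni(H2O)3I(N3)2]2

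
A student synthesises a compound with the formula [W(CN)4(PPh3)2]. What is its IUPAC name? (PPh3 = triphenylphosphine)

There is no counter-ion, so the complex is neutral overall.
Ligand charges: 2×triphenylphosphine (neutral), 4×cyano (-1 each); total -4. So W + (-4) = 0, giving W = +4.
Ligands are named alphabetically: cyano before triphenylphosphine.

tetracyanobis(triphenylphosphine)tungsten(IV)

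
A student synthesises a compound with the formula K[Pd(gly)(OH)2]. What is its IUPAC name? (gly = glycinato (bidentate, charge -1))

potassium (glycinato)dihydroxopalladate(II)

The 1 potassium counter-ion carries a total charge of +1, so each complex ion is 1−.
Ligand charges: 2×hydroxo (-1 each), 1×glycinato (-1 each); total -3. So Pd + (-3) = 1−, giving Pd = +2.
The complex ion is anionic, so palladium takes the -ate form palladate(II).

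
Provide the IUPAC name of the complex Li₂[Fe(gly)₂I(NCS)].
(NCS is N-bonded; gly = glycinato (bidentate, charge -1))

lithium bis(glycinato)iodoisothiocyanatoferrate(II)

The 2 lithium counter-ions carry a total charge of +2, so each complex ion is 2−.
Ligand charges: 1×iodo (-1 each), 1×isothiocyanato (-1 each), 2×glycinato (-1 each); total -4. So Fe + (-4) = 2−, giving Fe = +2.
The complex ion is anionic, so iron takes the -ate form ferrate(II).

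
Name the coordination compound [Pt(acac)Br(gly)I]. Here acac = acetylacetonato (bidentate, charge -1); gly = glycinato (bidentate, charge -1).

(acetylacetonato)bromo(glycinato)iodoplatinum(IV)

There is no counter-ion, so the complex is neutral overall.
Ligand charges: 1×acetylacetonato (-1 each), 1×iodo (-1 each), 1×glycinato (-1 each), 1×bromo (-1 each); total -4. So Pt + (-4) = 0, giving Pt = +4.
Ligands are named alphabetically: acetylacetonato before bromo before glycinato before iodo.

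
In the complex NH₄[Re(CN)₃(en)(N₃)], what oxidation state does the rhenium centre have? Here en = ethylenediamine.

1 ammonium outside the brackets (+1 each) → the complex ion is 1−.
Ligand charges: 3×CN = -3; 1×N3 = -1; 1×en neutral; sum -4.
Re + (-4) = 1− ⇒ Re is +3.

+3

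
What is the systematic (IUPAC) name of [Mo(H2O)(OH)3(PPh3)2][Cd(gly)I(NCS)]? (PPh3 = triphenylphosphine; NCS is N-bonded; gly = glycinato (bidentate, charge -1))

aquatrihydroxobis(triphenylphosphine)molybdenum(IV) (glycinato)iodoisothiocyanatocadmate(II)

Cadmium is always +2 in its complexes; the anion's ligand charges sum to -3, so the complex anion is 1−.
A 1:1 salt means the cation carries the equal and opposite charge, 1+.
Cation: ligand charges sum to -3; for the ion to be 1+, Mo = +4.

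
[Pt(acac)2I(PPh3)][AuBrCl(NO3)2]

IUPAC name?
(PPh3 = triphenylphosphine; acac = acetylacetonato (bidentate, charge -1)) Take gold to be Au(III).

Both ions are complex: the cation is named first with the plain metal name, the anion second with the -ate form; each ion's ligands are alphabetised independently.
Au is given as +3; the anion's ligand charges sum to -4, so the complex anion is 1−.
A 1:1 salt means the cation carries the equal and opposite charge, 1+.
Cation: ligand charges sum to -3; for the ion to be 1+, Pt = +4.

bis(acetylacetonato)iodo(triphenylphosphine)platinum(IV) bromochlorodinitratoaurate(III)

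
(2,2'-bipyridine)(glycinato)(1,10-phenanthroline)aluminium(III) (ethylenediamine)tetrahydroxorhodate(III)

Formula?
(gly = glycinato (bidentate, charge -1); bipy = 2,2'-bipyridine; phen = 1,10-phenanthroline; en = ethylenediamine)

[Al(bipy)(gly)(phen)][Rh(en)(OH)4]2

Cation [Al…]: ligand charges -1, Al(III) ⇒ ion charge 2+.
Anion [Rh…]: ligand charges -4, Rh(III) ⇒ ion charge 1−.
One 2+ cation requires 2 of the 1− anion.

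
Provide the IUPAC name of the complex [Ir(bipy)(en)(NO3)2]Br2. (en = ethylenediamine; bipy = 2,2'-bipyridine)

The 2 bromide counter-ions carry a total charge of -2, so each complex ion is 2+.
Ligand charges: 1×ethylenediamine (neutral), 1×2,2'-bipyridine (neutral), 2×nitrato (-1 each); total -2. So Ir + (-2) = 2+, giving Ir = +4.
Ligands are named alphabetically: bipyridine before ethylenediamine before nitrato.

(2,2'-bipyridine)(ethylenediamine)dinitratoiridium(IV) bromide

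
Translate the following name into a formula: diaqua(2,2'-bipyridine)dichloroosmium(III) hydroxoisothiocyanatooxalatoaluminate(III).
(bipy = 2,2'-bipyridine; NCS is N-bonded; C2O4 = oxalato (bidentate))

Cation [Os…]: ligand charges -2, Os(III) ⇒ ion charge 1+.
Anion [Al…]: ligand charges -4, Al(III) ⇒ ion charge 1−.
One 1+ cation balances one 1− anion.

[Os(bipy)Cl2(H2O)2][Al(C2O4)(NCS)(OH)]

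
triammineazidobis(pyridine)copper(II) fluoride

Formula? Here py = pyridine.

[Cu(N3)(NH3)3(py)2]F

Ligands: 2 pyridine (py, neutral), 1 azido (N3, -1), 3 ammine (NH3, neutral). Ligand charge sum = -1.
With Cu in oxidation state +2, the complex ion is [Cu...]^1+.
Charge balance with fluoride (-1) requires 1 complex ion per 1 fluoride.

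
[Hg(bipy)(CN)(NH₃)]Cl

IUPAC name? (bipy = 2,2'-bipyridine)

The 1 chloride counter-ion carries a total charge of -1, so each complex ion is 1+.
Ligand charges: 1×ammine (neutral), 1×cyano (-1 each), 1×2,2'-bipyridine (neutral); total -1. So Hg + (-1) = 1+, giving Hg = +2.
Ligands are named alphabetically: ammine before bipyridine before cyano.

ammine(2,2'-bipyridine)cyanomercury(II) chloride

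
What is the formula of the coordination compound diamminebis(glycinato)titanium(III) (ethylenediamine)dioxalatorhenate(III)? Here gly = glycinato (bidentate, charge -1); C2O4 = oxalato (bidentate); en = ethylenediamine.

[Ti(gly)2(NH3)2][Re(C2O4)2(en)]

Cation [Ti…]: ligand charges -2, Ti(III) ⇒ ion charge 1+.
Anion [Re…]: ligand charges -4, Re(III) ⇒ ion charge 1−.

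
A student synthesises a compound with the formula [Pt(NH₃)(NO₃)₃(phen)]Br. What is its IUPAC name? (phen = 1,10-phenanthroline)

amminetrinitrato(1,10-phenanthroline)platinum(IV) bromide

The 1 bromide counter-ion carries a total charge of -1, so each complex ion is 1+.
Ligand charges: 3×nitrato (-1 each), 1×1,10-phenanthroline (neutral), 1×ammine (neutral); total -3. So Pt + (-3) = 1+, giving Pt = +4.
Ligands are named alphabetically: ammine before nitrato before phenanthroline.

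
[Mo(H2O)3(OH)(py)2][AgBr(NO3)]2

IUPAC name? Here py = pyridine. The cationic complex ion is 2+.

triaquahydroxobis(pyridine)molybdenum(III) bromonitratoargentate(I)

Both ions are complex: the cation is named first with the plain metal name, the anion second with the -ate form; each ion's ligands are alphabetised independently.
The complex cation is given as 2+; its ligand charges sum to -1, so Mo = +3.
With 2 anions per cation, each anion must be 2/2 = 1−.
Anion: ligand charges sum to -2; for the ion to be 1−, Ag = +1.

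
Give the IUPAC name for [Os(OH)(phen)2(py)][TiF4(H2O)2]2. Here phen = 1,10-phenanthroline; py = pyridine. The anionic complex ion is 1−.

Both ions are complex: the cation is named first with the plain metal name, the anion second with the -ate form; each ion's ligands are alphabetised independently.
The complex anion is given as 1−; its ligand charges sum to -4, so Ti = +3.
With 2 anions per cation, the cation must be 2×1 = 2+.
Cation: ligand charges sum to -1; for the ion to be 2+, Os = +3.

hydroxobis(1,10-phenanthroline)(pyridine)osmium(III) diaquatetrafluorotitanate(III)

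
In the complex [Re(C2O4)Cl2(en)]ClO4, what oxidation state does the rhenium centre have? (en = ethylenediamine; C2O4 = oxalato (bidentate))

+5

1 perchlorate outside the brackets (-1 each) → the complex ion is 1+.
Ligand charges: 1×en neutral; 2×Cl = -2; 1×C2O4 = -2; sum -4.
Re + (-4) = 1+ ⇒ Re is +5.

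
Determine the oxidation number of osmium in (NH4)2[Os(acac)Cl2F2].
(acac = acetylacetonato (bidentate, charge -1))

2 ammonium outside the brackets (+1 each) → the complex ion is 2−.
Ligand charges: 2×Cl = -2; 2×F = -2; 1×acac = -1; sum -5.
Os + (-5) = 2− ⇒ Os is +3.

+3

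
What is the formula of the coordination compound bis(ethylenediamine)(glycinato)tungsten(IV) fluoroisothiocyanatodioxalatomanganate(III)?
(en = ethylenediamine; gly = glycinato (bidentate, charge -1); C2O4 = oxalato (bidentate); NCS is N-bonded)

[W(en)2(gly)][Mn(C2O4)2F(NCS)]

Cation [W…]: ligand charges -1, W(IV) ⇒ ion charge 3+.
Anion [Mn…]: ligand charges -6, Mn(III) ⇒ ion charge 3−.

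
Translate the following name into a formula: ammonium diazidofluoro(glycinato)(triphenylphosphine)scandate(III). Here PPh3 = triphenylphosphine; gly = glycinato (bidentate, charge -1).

NH4[ScF(gly)(N3)2(PPh3)]

Ligands: 1 fluoro (F, -1), 2 azido (N3, -1), 1 triphenylphosphine (PPh3, neutral), 1 glycinato (gly, -1). Ligand charge sum = -4.
With Sc in oxidation state +3, the complex ion is [Sc...]^1−.
Charge balance with ammonium (+1) requires 1 complex ion per 1 ammonium.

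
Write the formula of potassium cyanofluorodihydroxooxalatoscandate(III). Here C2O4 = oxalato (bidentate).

K3[Sc(C2O4)(CN)F(OH)2]

Ligands: 2 hydroxo (OH, -1), 1 oxalato (C2O4, -2), 1 cyano (CN, -1), 1 fluoro (F, -1). Ligand charge sum = -6.
With Sc in oxidation state +3, the complex ion is [Sc...]^3−.
Charge balance with potassium (+1) requires 1 complex ion per 3 potassium.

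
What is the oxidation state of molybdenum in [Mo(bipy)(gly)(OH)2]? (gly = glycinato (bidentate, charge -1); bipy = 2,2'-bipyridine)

+3

No counter-ion: the bracketed complex is neutral.
Ligand charges: 1×gly = -1; 1×bipy neutral; 2×OH = -2; sum -3.
Mo + (-3) = 0 ⇒ Mo is +3.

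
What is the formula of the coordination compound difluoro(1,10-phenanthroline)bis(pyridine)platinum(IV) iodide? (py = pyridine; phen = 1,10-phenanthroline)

[PtF2(phen)(py)2]I2

Ligands: 2 pyridine (py, neutral), 1 1,10-phenanthroline (phen, neutral), 2 fluoro (F, -1). Ligand charge sum = -2.
With Pt in oxidation state +4, the complex ion is [Pt...]^2+.
Charge balance with iodide (-1) requires 1 complex ion per 2 iodide.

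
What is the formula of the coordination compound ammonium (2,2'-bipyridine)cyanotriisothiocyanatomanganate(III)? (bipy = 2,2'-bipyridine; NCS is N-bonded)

Ligands: 1 2,2'-bipyridine (bipy, neutral), 3 isothiocyanato (NCS, -1), 1 cyano (CN, -1). Ligand charge sum = -4.
With Mn in oxidation state +3, the complex ion is [Mn...]^1−.
Charge balance with ammonium (+1) requires 1 complex ion per 1 ammonium.

NH4[Mn(bipy)(CN)(NCS)3]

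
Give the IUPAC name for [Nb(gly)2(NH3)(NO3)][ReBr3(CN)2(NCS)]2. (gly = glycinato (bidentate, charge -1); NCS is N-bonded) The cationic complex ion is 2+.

Both ions are complex: the cation is named first with the plain metal name, the anion second with the -ate form; each ion's ligands are alphabetised independently.
The complex cation is given as 2+; its ligand charges sum to -3, so Nb = +5.
With 2 anions per cation, each anion must be 2/2 = 1−.
Anion: ligand charges sum to -6; for the ion to be 1−, Re = +5.

amminebis(glycinato)nitratoniobium(V) tribromodicyanoisothiocyanatorhenate(V)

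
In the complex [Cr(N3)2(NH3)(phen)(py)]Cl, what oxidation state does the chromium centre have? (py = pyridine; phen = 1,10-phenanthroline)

+3

1 chloride outside the brackets (-1 each) → the complex ion is 1+.
Ligand charges: 2×N3 = -2; 1×NH3 neutral; 1×py neutral; 1×phen neutral; sum -2.
Cr + (-2) = 1+ ⇒ Cr is +3.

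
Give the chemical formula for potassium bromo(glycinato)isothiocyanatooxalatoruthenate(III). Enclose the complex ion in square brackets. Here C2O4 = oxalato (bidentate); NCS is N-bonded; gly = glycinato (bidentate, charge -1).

K2[RuBr(C2O4)(gly)(NCS)]

Ligands: 1 oxalato (C2O4, -2), 1 isothiocyanato (NCS, -1), 1 glycinato (gly, -1), 1 bromo (Br, -1). Ligand charge sum = -5.
With Ru in oxidation state +3, the complex ion is [Ru...]^2−.
Charge balance with potassium (+1) requires 1 complex ion per 2 potassium.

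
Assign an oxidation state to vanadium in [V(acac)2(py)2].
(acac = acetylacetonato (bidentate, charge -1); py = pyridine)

+2

No counter-ion: the bracketed complex is neutral.
Ligand charges: 2×acac = -2; 2×py neutral; sum -2.
V + (-2) = 0 ⇒ V is +2.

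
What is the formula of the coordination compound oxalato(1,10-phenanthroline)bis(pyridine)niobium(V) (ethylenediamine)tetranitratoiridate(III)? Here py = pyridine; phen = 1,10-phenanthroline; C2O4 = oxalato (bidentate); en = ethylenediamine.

Cation [Nb…]: ligand charges -2, Nb(V) ⇒ ion charge 3+.
Anion [Ir…]: ligand charges -4, Ir(III) ⇒ ion charge 1−.

[Nb(C2O4)(phen)(py)2][Ir(en)(NO3)4]3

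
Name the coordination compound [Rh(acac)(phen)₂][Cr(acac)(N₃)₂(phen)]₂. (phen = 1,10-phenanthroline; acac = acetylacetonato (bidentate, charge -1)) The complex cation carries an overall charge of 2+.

(acetylacetonato)bis(1,10-phenanthroline)rhodium(III) (acetylacetonato)diazido(1,10-phenanthroline)chromate(II)

Both ions are complex: the cation is named first with the plain metal name, the anion second with the -ate form; each ion's ligands are alphabetised independently.
The complex cation is given as 2+; its ligand charges sum to -1, so Rh = +3.
With 2 anions per cation, each anion must be 2/2 = 1−.
Anion: ligand charges sum to -3; for the ion to be 1−, Cr = +2.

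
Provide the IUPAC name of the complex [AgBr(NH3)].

There is no counter-ion, so the complex is neutral overall.
Ligand charges: 1×ammine (neutral), 1×bromo (-1 each); total -1. So Ag + (-1) = 0, giving Ag = +1.
Ligands are named alphabetically: ammine before bromo.

amminebromosilver(I)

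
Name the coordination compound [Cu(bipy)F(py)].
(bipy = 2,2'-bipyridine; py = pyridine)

There is no counter-ion, so the complex is neutral overall.
Ligand charges: 1×fluoro (-1 each), 1×2,2'-bipyridine (neutral), 1×pyridine (neutral); total -1. So Cu + (-1) = 0, giving Cu = +1.
Ligands are named alphabetically: bipyridine before fluoro before pyridine.

(2,2'-bipyridine)fluoro(pyridine)copper(I)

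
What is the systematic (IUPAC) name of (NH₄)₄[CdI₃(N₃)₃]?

ammonium triazidotriiodocadmate(II)

The 4 ammonium counter-ions carry a total charge of +4, so each complex ion is 4−.
Ligand charges: 3×iodo (-1 each), 3×azido (-1 each); total -6. So Cd + (-6) = 4−, giving Cd = +2.
Ligands are named alphabetically: azido before iodo.
The complex ion is anionic, so cadmium takes the -ate form cadmate(II).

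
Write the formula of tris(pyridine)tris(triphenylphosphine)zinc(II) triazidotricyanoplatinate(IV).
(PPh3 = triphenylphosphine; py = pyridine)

[Zn(PPh3)3(py)3][Pt(CN)3(N3)3]

Cation [Zn…]: ligand charges 0, Zn(II) ⇒ ion charge 2+.
Anion [Pt…]: ligand charges -6, Pt(IV) ⇒ ion charge 2−.
One 2+ cation balances one 2− anion.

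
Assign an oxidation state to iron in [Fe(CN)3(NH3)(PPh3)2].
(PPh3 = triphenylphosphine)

+3

No counter-ion: the bracketed complex is neutral.
Ligand charges: 2×PPh3 neutral; 1×NH3 neutral; 3×CN = -3; sum -3.
Fe + (-3) = 0 ⇒ Fe is +3.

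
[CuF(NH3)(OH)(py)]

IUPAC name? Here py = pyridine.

amminefluorohydroxo(pyridine)copper(II)

There is no counter-ion, so the complex is neutral overall.
Ligand charges: 1×fluoro (-1 each), 1×pyridine (neutral), 1×hydroxo (-1 each), 1×ammine (neutral); total -2. So Cu + (-2) = 0, giving Cu = +2.
Ligands are named alphabetically: ammine before fluoro before hydroxo before pyridine.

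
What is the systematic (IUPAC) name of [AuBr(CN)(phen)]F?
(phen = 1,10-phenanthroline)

bromocyano(1,10-phenanthroline)gold(III) fluoride

The 1 fluoride counter-ion carries a total charge of -1, so each complex ion is 1+.
Ligand charges: 1×bromo (-1 each), 1×1,10-phenanthroline (neutral), 1×cyano (-1 each); total -2. So Au + (-2) = 1+, giving Au = +3.
Ligands are named alphabetically: bromo before cyano before phenanthroline.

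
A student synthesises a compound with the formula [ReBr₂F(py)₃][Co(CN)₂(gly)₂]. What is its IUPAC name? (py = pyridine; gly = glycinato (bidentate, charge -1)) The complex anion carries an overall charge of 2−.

Both ions are complex: the cation is named first with the plain metal name, the anion second with the -ate form; each ion's ligands are alphabetised independently.
The complex anion is given as 2−; its ligand charges sum to -4, so Co = +2.
A 1:1 salt means the cation carries the equal and opposite charge, 2+.
Cation: ligand charges sum to -3; for the ion to be 2+, Re = +5.

dibromofluorotris(pyridine)rhenium(V) dicyanobis(glycinato)cobaltate(II)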